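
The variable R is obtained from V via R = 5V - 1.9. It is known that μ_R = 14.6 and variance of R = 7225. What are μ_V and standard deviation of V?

From R = 5V - 1.9: μ_R = a·μ_V + b, so μ_V = (μ_R − b)/a = (14.6 − (-1.9))/5 = 3.3.
standard deviation of R = √7225 = 85.
standard deviation of R = |a|·standard deviation of V, so standard deviation of V = 85/|5| = 17.

μ_V = 3.3, standard deviation of V = 17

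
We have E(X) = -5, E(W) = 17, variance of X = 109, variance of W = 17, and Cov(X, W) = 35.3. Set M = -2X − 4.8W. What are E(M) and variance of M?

E(M) = -71.6, variance of M = 1505.44

E(M) = (-2)·E(X) + (-4.8)·E(W) = (-2)·(-5) + (-4.8)·17 = -71.6.
variance of M = a²·variance of X + b²·variance of W + 2ab·Cov(X, W) with a = -2, b = -4.8.
= (-2)²·109 + (-4.8)²·17 + 2·(-2)·(-4.8)·35.3
= 436 + 391.68 + 677.76 = 1505.44.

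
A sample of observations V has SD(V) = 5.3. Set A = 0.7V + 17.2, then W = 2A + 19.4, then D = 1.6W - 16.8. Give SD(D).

SD(A) = |0.7|·5.3 = 3.71.
SD(W) = |2|·3.71 = 7.42.
SD(D) = |1.6|·7.42 = 11.872.

SD(D) = 11.872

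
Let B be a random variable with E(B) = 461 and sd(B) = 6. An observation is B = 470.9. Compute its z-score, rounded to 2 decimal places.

z = 1.65

z = (B − E(B)) / sd(B) = (470.9 − 461) / 6 = 1.65.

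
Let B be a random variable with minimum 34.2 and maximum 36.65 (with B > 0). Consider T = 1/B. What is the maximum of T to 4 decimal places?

max(T) = 0.0292

1/B is decreasing on this domain, so max(T) comes from min(B) = 34.2: max(T) = 1/(34.2) ≈ 0.0292.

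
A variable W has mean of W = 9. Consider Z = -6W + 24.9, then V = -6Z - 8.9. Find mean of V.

mean of V = 165.7

mean of Z = (-6)·9 + 24.9 = -29.1.
mean of V = (-6)·(-29.1) + (-8.9) = 165.7.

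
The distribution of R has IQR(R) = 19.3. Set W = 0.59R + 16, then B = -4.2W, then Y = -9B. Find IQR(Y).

IQR(Y) = 430.4286

IQR(W) = |0.59|·19.3 = 11.387.
IQR(B) = |-4.2|·11.387 = 47.8254.
IQR(Y) = |-9|·47.8254 = 430.4286.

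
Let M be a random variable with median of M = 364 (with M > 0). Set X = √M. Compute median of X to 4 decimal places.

median of X = 19.0788

√M is monotone on this domain, so median of X = √(364) ≈ 19.0788.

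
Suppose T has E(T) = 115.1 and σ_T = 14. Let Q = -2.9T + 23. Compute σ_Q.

Q = -2.9T + 23 is linear with a = -2.9, b = 23.
σ_Q = |a|·σ_T = |-2.9|·14 = 40.6.

σ_Q = 40.6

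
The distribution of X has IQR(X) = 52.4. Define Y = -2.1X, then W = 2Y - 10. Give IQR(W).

IQR(W) = 220.08

IQR(Y) = |-2.1|·52.4 = 110.04.
IQR(W) = |2|·110.04 = 220.08.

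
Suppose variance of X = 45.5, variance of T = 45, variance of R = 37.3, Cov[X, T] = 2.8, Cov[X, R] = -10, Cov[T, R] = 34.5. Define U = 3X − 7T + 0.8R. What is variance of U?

variance of U = 2086.372

variance of U = a²·variance of X + b²·variance of T + c²·variance of R + 2ab·Cov[X, T] + 2ac·Cov[X, R] + 2bc·Cov[T, R], with a = 3, b = -7, c = 0.8.
= 409.5 + 2205 + 23.872 + (-117.6) + (-48) + (-386.4)
= 2086.372.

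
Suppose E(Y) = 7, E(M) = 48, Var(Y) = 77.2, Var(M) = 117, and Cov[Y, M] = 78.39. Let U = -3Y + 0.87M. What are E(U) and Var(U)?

E(U) = 20.76, Var(U) = 374.1615

E(U) = (-3)·E(Y) + 0.87·E(M) = (-3)·7 + 0.87·48 = 20.76.
Var(U) = a²·Var(Y) + b²·Var(M) + 2ab·Cov[Y, M] with a = -3, b = 0.87.
= (-3)²·77.2 + 0.87²·117 + 2·(-3)·0.87·78.39
= 694.8 + 88.5573 + (-409.1958) = 374.1615.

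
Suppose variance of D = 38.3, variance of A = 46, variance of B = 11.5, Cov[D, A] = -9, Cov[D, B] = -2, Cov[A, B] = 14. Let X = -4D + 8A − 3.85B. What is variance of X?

variance of X = 3379.25875

variance of X = a²·variance of D + b²·variance of A + c²·variance of B + 2ab·Cov[D, A] + 2ac·Cov[D, B] + 2bc·Cov[A, B], with a = -4, b = 8, c = -3.85.
= 612.8 + 2944 + 170.45875 + 576 + (-61.6) + (-862.4)
= 3379.25875.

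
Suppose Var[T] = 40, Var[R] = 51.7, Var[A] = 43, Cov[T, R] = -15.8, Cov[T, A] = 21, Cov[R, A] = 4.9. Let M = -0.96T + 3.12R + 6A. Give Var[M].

Var[M] = a²·Var[T] + b²·Var[R] + c²·Var[A] + 2ab·Cov[T, R] + 2ac·Cov[T, A] + 2bc·Cov[R, A], with a = -0.96, b = 3.12, c = 6.
= 36.864 + 503.26848 + 1548 + 94.64832 + (-241.92) + 183.456
= 2124.3168.

Var[M] = 2124.3168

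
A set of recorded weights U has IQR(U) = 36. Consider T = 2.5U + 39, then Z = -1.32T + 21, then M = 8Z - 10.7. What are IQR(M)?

IQR(T) = |2.5|·36 = 90.
IQR(Z) = |-1.32|·90 = 118.8.
IQR(M) = |8|·118.8 = 950.4.

IQR(M) = 950.4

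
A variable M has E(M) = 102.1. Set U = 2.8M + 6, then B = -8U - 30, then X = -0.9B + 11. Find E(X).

E(U) = 2.8·102.1 + 6 = 291.88.
E(B) = (-8)·291.88 + (-30) = -2365.04.
E(X) = (-0.9)·(-2365.04) + 11 = 2139.536.

E(X) = 2139.536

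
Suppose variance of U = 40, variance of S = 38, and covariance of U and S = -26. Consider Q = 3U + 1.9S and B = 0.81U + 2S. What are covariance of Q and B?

By bilinearity, covariance of Q and B = ac·variance of U + bd·variance of S + (ad+bc)·covariance of U and S, with a=3, b=1.9, c=0.81, d=2.
ac·variance of U = 3·0.81·40 = 97.2
bd·variance of S = 1.9·2·38 = 144.4
(ad+bc)·covariance of U and S = (7.539)·(-26) = -196.014
covariance of Q and B = 97.2 + 144.4 + (-196.014) = 45.586.

covariance of Q and B = 45.586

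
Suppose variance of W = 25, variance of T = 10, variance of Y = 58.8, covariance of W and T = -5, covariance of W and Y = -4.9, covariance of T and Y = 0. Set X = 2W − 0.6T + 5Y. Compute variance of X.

variance of X = a²·variance of W + b²·variance of T + c²·variance of Y + 2ab·covariance of W and T + 2ac·covariance of W and Y + 2bc·covariance of T and Y, with a = 2, b = -0.6, c = 5.
= 100 + 3.6 + 1470 + 12 + (-98) + 0
= 1487.6.

variance of X = 1487.6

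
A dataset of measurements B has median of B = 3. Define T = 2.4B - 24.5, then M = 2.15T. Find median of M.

median of T = 2.4·3 + (-24.5) = -17.3.
median of M = 2.15·(-17.3) = -37.195.

median of M = -37.195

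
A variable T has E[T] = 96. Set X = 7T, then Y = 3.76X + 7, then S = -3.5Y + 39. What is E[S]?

E[X] = 7·96 = 672.
E[Y] = 3.76·672 + 7 = 2533.72.
E[S] = (-3.5)·2533.72 + 39 = -8829.02.

E[S] = -8829.02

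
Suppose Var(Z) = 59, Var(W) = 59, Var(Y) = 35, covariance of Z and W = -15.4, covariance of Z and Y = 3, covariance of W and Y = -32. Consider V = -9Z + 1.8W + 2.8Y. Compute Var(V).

Var(V) = a²·Var(Z) + b²·Var(W) + c²·Var(Y) + 2ab·covariance of Z and W + 2ac·covariance of Z and Y + 2bc·covariance of W and Y, with a = -9, b = 1.8, c = 2.8.
= 4779 + 191.16 + 274.4 + 498.96 + (-151.2) + (-322.56)
= 5269.76.

Var(V) = 5269.76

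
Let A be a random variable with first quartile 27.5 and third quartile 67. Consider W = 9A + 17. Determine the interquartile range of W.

IQR of A = Q3 − Q1 = 67 − 27.5 = 39.5.
Under W = aA + b, IQR(W) = |a|·IQR(A) = |9|·39.5 = 355.5 (shifts cancel; spread scales by |a|).

IQR(W) = 355.5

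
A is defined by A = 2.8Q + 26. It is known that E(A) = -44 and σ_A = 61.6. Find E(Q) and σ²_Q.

E(Q) = -25, σ²_Q = 484

From A = 2.8Q + 26: E(A) = a·E(Q) + b, so E(Q) = (E(A) − b)/a = (-44 − 26)/2.8 = -25.
σ²_A = 61.6² = 3794.56.
σ²_A = a²·σ²_Q, so σ²_Q = 3794.56/2.8² = 484.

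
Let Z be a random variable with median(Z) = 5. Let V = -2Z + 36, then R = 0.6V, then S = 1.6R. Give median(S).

median(V) = (-2)·5 + 36 = 26.
median(R) = 0.6·26 = 15.6.
median(S) = 1.6·15.6 = 24.96.

median(S) = 24.96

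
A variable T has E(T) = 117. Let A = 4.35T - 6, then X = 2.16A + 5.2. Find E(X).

E(A) = 4.35·117 + (-6) = 502.95.
E(X) = 2.16·502.95 + 5.2 = 1091.572.

E(X) = 1091.572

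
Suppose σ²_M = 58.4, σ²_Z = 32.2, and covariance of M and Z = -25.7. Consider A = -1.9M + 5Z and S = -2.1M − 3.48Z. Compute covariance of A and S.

By bilinearity, covariance of A and S = ac·σ²_M + bd·σ²_Z + (ad+bc)·covariance of M and Z, with a=-1.9, b=5, c=-2.1, d=-3.48.
ac·σ²_M = (-1.9)·(-2.1)·58.4 = 233.016
bd·σ²_Z = 5·(-3.48)·32.2 = -560.28
(ad+bc)·covariance of M and Z = (-3.888)·(-25.7) = 99.9216
covariance of A and S = 233.016 + (-560.28) + 99.9216 = -227.3424.

covariance of A and S = -227.3424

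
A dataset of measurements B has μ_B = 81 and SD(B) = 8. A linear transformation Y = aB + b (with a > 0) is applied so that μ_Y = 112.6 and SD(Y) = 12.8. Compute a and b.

SD(Y) = a·SD(B) (a > 0), so a = 12.8/8 = 1.6.
μ_Y = a·μ_B + b, so b = 112.6 − 1.6·81 = -17.

a = 1.6, b = -17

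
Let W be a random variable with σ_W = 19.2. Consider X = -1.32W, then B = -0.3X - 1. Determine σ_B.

σ_X = |-1.32|·19.2 = 25.344.
σ_B = |-0.3|·25.344 = 7.6032.

σ_B = 7.6032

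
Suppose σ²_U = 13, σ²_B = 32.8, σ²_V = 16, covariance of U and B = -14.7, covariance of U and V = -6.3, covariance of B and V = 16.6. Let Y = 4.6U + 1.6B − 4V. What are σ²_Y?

σ²_Y = 418.024

σ²_Y = a²·σ²_U + b²·σ²_B + c²·σ²_V + 2ab·covariance of U and B + 2ac·covariance of U and V + 2bc·covariance of B and V, with a = 4.6, b = 1.6, c = -4.
= 275.08 + 83.968 + 256 + (-216.384) + 231.84 + (-212.48)
= 418.024.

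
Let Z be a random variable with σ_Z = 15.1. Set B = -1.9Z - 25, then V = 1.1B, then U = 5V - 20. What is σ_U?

σ_B = |-1.9|·15.1 = 28.69.
σ_V = |1.1|·28.69 = 31.559.
σ_U = |5|·31.559 = 157.795.

σ_U = 157.795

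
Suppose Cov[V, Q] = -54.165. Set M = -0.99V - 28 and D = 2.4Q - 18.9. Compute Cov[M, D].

Cov[M, D] = 128.69604

Cov[M, D] = a·c·Cov[V, Q] = (-0.99)·2.4·(-54.165) = 128.69604. Additive constants drop out.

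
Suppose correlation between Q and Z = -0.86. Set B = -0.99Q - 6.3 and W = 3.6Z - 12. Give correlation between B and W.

correlation between B and W = 0.86

Linear rescalings preserve |correlation|; the slopes -0.99 and 3.6 have opposite signs, so the correlation flips sign: correlation between B and W = −correlation between Q and Z = 0.86.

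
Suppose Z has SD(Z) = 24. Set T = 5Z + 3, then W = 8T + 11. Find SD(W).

SD(W) = 960

SD(T) = |5|·24 = 120.
SD(W) = |8|·120 = 960.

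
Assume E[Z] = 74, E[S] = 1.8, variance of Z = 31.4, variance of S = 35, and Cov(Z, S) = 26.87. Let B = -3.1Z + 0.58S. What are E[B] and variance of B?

E[B] = (-3.1)·E[Z] + 0.58·E[S] = (-3.1)·74 + 0.58·1.8 = -228.356.
variance of B = a²·variance of Z + b²·variance of S + 2ab·Cov(Z, S) with a = -3.1, b = 0.58.
= (-3.1)²·31.4 + 0.58²·35 + 2·(-3.1)·0.58·26.87
= 301.754 + 11.774 + (-96.62452) = 216.90348.

E[B] = -228.356, variance of B = 216.90348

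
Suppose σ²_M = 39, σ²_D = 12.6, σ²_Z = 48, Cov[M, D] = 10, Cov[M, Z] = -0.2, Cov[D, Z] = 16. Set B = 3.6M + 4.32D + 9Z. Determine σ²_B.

σ²_B = a²·σ²_M + b²·σ²_D + c²·σ²_Z + 2ab·Cov[M, D] + 2ac·Cov[M, Z] + 2bc·Cov[D, Z], with a = 3.6, b = 4.32, c = 9.
= 505.44 + 235.14624 + 3888 + 311.04 + (-12.96) + 1244.16
= 6170.82624.

σ²_B = 6170.82624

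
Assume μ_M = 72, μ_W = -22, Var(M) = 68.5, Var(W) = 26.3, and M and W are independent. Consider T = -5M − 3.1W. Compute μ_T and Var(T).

μ_T = (-5)·μ_M + (-3.1)·μ_W = (-5)·72 + (-3.1)·(-22) = -291.8.
Var(T) = a²·Var(M) + b²·Var(W) + 2ab·covariance of M and W with a = -5, b = -3.1.
Independence gives covariance of M and W = 0.
= (-5)²·68.5 + (-3.1)²·26.3 + 2·(-5)·(-3.1)·0
= 1712.5 + 252.743 + 0 = 1965.243.

μ_T = -291.8, Var(T) = 1965.243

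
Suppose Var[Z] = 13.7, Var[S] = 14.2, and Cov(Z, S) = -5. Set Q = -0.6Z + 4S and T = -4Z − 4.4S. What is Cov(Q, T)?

By bilinearity, Cov(Q, T) = ac·Var[Z] + bd·Var[S] + (ad+bc)·Cov(Z, S), with a=-0.6, b=4, c=-4, d=-4.4.
ac·Var[Z] = (-0.6)·(-4)·13.7 = 32.88
bd·Var[S] = 4·(-4.4)·14.2 = -249.92
(ad+bc)·Cov(Z, S) = (-13.36)·(-5) = 66.8
Cov(Q, T) = 32.88 + (-249.92) + 66.8 = -150.24.

Cov(Q, T) = -150.24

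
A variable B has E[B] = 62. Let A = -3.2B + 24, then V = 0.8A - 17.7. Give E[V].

E[A] = (-3.2)·62 + 24 = -174.4.
E[V] = 0.8·(-174.4) + (-17.7) = -157.22.

E[V] = -157.22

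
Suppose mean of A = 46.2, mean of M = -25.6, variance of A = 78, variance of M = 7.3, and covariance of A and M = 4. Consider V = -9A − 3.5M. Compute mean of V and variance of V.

mean of V = -326.2, variance of V = 6659.425

mean of V = (-9)·mean of A + (-3.5)·mean of M = (-9)·46.2 + (-3.5)·(-25.6) = -326.2.
variance of V = a²·variance of A + b²·variance of M + 2ab·covariance of A and M with a = -9, b = -3.5.
= (-9)²·78 + (-3.5)²·7.3 + 2·(-9)·(-3.5)·4
= 6318 + 89.425 + 252 = 6659.425.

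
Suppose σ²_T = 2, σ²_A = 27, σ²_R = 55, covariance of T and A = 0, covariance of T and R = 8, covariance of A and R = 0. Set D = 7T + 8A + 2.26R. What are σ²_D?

σ²_D = 2360.038

σ²_D = a²·σ²_T + b²·σ²_A + c²·σ²_R + 2ab·covariance of T and A + 2ac·covariance of T and R + 2bc·covariance of A and R, with a = 7, b = 8, c = 2.26.
= 98 + 1728 + 280.918 + 0 + 253.12 + 0
= 2360.038.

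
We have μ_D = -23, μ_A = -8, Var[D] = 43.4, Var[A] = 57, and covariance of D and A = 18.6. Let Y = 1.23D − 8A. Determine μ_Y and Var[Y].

μ_Y = 1.23·μ_D + (-8)·μ_A = 1.23·(-23) + (-8)·(-8) = 35.71.
Var[Y] = a²·Var[D] + b²·Var[A] + 2ab·covariance of D and A with a = 1.23, b = -8.
= 1.23²·43.4 + (-8)²·57 + 2·1.23·(-8)·18.6
= 65.65986 + 3648 + (-366.048) = 3347.61186.

μ_Y = 35.71, Var[Y] = 3347.61186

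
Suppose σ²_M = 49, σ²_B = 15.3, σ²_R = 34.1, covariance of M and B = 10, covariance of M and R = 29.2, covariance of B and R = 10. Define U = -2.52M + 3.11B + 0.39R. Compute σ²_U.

σ²_U = a²·σ²_M + b²·σ²_B + c²·σ²_R + 2ab·covariance of M and B + 2ac·covariance of M and R + 2bc·covariance of B and R, with a = -2.52, b = 3.11, c = 0.39.
= 311.1696 + 147.98313 + 5.18661 + (-156.744) + (-57.39552) + 24.258
= 274.45782.

σ²_U = 274.45782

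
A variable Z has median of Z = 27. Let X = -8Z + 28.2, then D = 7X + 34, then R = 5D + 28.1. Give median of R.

median of X = (-8)·27 + 28.2 = -187.8.
median of D = 7·(-187.8) + 34 = -1280.6.
median of R = 5·(-1280.6) + 28.1 = -6374.9.

median of R = -6374.9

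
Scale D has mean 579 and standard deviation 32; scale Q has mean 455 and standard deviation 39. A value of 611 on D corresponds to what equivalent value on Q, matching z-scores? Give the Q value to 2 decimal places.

z = (611 − 579)/32 = 1.
Q = 455 + z·39 = 455 + (611 − 579)·39/32 = 494.00.

Q = 494.00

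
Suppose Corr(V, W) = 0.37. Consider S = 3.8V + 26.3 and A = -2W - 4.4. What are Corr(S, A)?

Corr(S, A) = -0.37

Linear rescalings preserve |correlation|; the slopes 3.8 and -2 have opposite signs, so the correlation flips sign: Corr(S, A) = −Corr(V, W) = -0.37.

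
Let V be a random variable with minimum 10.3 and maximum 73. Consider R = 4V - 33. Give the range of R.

Range(R) = 250.8

Range of V = 73 − 10.3 = 62.7.
Range(R) = |a|·Range(V) = |4|·62.7 = 250.8.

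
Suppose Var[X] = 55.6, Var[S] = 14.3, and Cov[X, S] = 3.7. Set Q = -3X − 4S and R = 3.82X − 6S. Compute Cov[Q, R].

Cov[Q, R] = -283.912

By bilinearity, Cov[Q, R] = ac·Var[X] + bd·Var[S] + (ad+bc)·Cov[X, S], with a=-3, b=-4, c=3.82, d=-6.
ac·Var[X] = (-3)·3.82·55.6 = -637.176
bd·Var[S] = (-4)·(-6)·14.3 = 343.2
(ad+bc)·Cov[X, S] = (2.72)·3.7 = 10.064
Cov[Q, R] = -637.176 + 343.2 + 10.064 = -283.912.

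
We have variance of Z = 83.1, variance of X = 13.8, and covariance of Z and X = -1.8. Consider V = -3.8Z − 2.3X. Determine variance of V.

variance of V = a²·variance of Z + b²·variance of X + 2ab·covariance of Z and X with a = -3.8, b = -2.3.
= (-3.8)²·83.1 + (-2.3)²·13.8 + 2·(-3.8)·(-2.3)·(-1.8)
= 1199.964 + 73.002 + (-31.464) = 1241.502.

variance of V = 1241.502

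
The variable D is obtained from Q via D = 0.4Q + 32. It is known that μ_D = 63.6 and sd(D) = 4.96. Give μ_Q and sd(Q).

From D = 0.4Q + 32: μ_D = a·μ_Q + b, so μ_Q = (μ_D − b)/a = (63.6 − 32)/0.4 = 79.
sd(D) = |a|·sd(Q), so sd(Q) = 4.96/|0.4| = 12.4.

μ_Q = 79, sd(Q) = 12.4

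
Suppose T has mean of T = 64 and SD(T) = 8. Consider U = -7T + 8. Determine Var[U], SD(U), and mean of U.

U = -7T + 8 is linear with a = -7, b = 8.
Var[T] = 8² = 64.
Var[U] = a²·Var[T] = (-7)²·64 = 3136 (the additive constant 8 does not affect variance).
SD(U) = |a|·SD(T) = |-7|·8 = 56.
mean of U = a·mean of T + b = (-7)·64 + 8 = -440.

Var[U] = 3136, SD(U) = 56, mean of U = -440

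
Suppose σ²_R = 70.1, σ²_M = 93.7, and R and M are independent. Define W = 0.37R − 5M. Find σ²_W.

σ²_W = a²·σ²_R + b²·σ²_M + 2ab·covariance of R and M with a = 0.37, b = -5.
Independence gives covariance of R and M = 0.
= 0.37²·70.1 + (-5)²·93.7 + 2·0.37·(-5)·0
= 9.59669 + 2342.5 + 0 = 2352.09669.

σ²_W = 2352.09669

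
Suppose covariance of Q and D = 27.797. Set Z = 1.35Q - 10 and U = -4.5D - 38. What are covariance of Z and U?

covariance of Z and U = -168.866775

covariance of Z and U = a·c·covariance of Q and D = 1.35·(-4.5)·27.797 = -168.866775. Additive constants drop out.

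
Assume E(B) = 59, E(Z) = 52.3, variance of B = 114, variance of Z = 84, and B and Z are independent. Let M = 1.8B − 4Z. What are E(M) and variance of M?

E(M) = 1.8·E(B) + (-4)·E(Z) = 1.8·59 + (-4)·52.3 = -103.
variance of M = a²·variance of B + b²·variance of Z + 2ab·covariance of B and Z with a = 1.8, b = -4.
Independence gives covariance of B and Z = 0.
= 1.8²·114 + (-4)²·84 + 2·1.8·(-4)·0
= 369.36 + 1344 + 0 = 1713.36.

E(M) = -103, variance of M = 1713.36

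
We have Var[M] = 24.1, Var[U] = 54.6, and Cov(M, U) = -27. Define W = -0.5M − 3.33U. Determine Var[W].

Var[W] = a²·Var[M] + b²·Var[U] + 2ab·Cov(M, U) with a = -0.5, b = -3.33.
= (-0.5)²·24.1 + (-3.33)²·54.6 + 2·(-0.5)·(-3.33)·(-27)
= 6.025 + 605.45394 + (-89.91) = 521.56894.

Var[W] = 521.56894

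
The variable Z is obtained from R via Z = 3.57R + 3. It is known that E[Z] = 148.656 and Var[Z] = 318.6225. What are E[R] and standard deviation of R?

E[R] = 40.8, standard deviation of R = 5

From Z = 3.57R + 3: E[Z] = a·E[R] + b, so E[R] = (E[Z] − b)/a = (148.656 − 3)/3.57 = 40.8.
standard deviation of Z = √318.6225 = 17.85.
standard deviation of Z = |a|·standard deviation of R, so standard deviation of R = 17.85/|3.57| = 5.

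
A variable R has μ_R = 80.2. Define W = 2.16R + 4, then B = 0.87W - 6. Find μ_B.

μ_W = 2.16·80.2 + 4 = 177.232.
μ_B = 0.87·177.232 + (-6) = 148.19184.

μ_B = 148.19184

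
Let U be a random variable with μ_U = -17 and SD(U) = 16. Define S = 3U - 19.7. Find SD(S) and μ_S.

S = 3U - 19.7 is linear with a = 3, b = -19.7.
SD(S) = |a|·SD(U) = |3|·16 = 48.
μ_S = a·μ_U + b = 3·(-17) + (-19.7) = -70.7.

SD(S) = 48, μ_S = -70.7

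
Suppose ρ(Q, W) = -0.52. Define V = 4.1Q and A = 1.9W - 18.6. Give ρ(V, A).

Linear rescalings preserve correlation up to sign; here the slopes 4.1 and 1.9 have the same sign, so ρ(V, A) = ρ(Q, W) = -0.52.

ρ(V, A) = -0.52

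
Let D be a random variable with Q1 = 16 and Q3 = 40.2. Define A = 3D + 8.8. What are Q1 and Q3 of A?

a = 3 > 0: Q1(A) = a·Q1(D)+b = 56.8, Q3(A) = a·Q3(D)+b = 129.4.

Q1(A) = 56.8, Q3(A) = 129.4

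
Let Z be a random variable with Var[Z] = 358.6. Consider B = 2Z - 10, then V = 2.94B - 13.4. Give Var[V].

Var[V] = 12398.37984

Var[B] = 2²·358.6 = 1434.4.
Var[V] = 2.94²·1434.4 = 12398.37984.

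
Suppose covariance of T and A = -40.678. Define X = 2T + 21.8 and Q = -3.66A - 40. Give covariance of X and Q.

covariance of X and Q = 297.76296

covariance of X and Q = a·c·covariance of T and A = 2·(-3.66)·(-40.678) = 297.76296. Additive constants drop out.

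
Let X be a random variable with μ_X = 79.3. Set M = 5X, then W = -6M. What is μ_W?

μ_M = 5·79.3 = 396.5.
μ_W = (-6)·396.5 = -2379.

μ_W = -2379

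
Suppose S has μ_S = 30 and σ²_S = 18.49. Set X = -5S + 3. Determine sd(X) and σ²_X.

sd(X) = 21.5, σ²_X = 462.25

X = -5S + 3 is linear with a = -5, b = 3.
sd(S) = √18.49 = 4.3.
sd(X) = |a|·sd(S) = |-5|·4.3 = 21.5.
σ²_X = a²·σ²_S = (-5)²·18.49 = 462.25 (the additive constant 3 does not affect variance).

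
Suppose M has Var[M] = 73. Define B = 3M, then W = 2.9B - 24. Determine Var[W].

Var[W] = 5525.37

Var[B] = 3²·73 = 657.
Var[W] = 2.9²·657 = 5525.37.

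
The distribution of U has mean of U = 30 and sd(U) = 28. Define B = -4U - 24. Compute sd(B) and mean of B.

sd(B) = 112, mean of B = -144

B = -4U - 24 is linear with a = -4, b = -24.
sd(B) = |a|·sd(U) = |-4|·28 = 112.
mean of B = a·mean of U + b = (-4)·30 + (-24) = -144.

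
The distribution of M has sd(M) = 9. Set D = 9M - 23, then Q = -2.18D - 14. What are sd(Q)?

sd(D) = |9|·9 = 81.
sd(Q) = |-2.18|·81 = 176.58.

sd(Q) = 176.58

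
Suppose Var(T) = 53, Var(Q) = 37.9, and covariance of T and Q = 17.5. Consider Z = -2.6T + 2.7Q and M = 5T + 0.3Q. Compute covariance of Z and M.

covariance of Z and M = -435.701

By bilinearity, covariance of Z and M = ac·Var(T) + bd·Var(Q) + (ad+bc)·covariance of T and Q, with a=-2.6, b=2.7, c=5, d=0.3.
ac·Var(T) = (-2.6)·5·53 = -689
bd·Var(Q) = 2.7·0.3·37.9 = 30.699
(ad+bc)·covariance of T and Q = (12.72)·17.5 = 222.6
covariance of Z and M = -689 + 30.699 + 222.6 = -435.701.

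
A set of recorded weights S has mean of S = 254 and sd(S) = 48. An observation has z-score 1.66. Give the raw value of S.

S = 333.68

S = mean of S + z·sd(S) = 254 + 1.66·48 = 333.68.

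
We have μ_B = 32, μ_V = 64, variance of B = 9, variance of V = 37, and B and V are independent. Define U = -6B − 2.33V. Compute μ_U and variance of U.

μ_U = (-6)·μ_B + (-2.33)·μ_V = (-6)·32 + (-2.33)·64 = -341.12.
variance of U = a²·variance of B + b²·variance of V + 2ab·Cov(B, V) with a = -6, b = -2.33.
Independence gives Cov(B, V) = 0.
= (-6)²·9 + (-2.33)²·37 + 2·(-6)·(-2.33)·0
= 324 + 200.8693 + 0 = 524.8693.

μ_U = -341.12, variance of U = 524.8693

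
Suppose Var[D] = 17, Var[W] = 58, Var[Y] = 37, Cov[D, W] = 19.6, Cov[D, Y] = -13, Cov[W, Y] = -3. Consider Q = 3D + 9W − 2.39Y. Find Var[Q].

Var[Q] = 6436.2277

Var[Q] = a²·Var[D] + b²·Var[W] + c²·Var[Y] + 2ab·Cov[D, W] + 2ac·Cov[D, Y] + 2bc·Cov[W, Y], with a = 3, b = 9, c = -2.39.
= 153 + 4698 + 211.3477 + 1058.4 + 186.42 + 129.06
= 6436.2277.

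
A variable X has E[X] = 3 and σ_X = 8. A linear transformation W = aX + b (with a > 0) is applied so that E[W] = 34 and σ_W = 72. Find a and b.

a = 9, b = 7

σ_W = a·σ_X (a > 0), so a = 72/8 = 9.
E[W] = a·E[X] + b, so b = 34 − 9·3 = 7.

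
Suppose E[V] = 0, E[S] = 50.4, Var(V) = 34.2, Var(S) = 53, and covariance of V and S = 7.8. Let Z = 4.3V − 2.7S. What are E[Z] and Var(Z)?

E[Z] = -136.08, Var(Z) = 837.612

E[Z] = 4.3·E[V] + (-2.7)·E[S] = 4.3·0 + (-2.7)·50.4 = -136.08.
Var(Z) = a²·Var(V) + b²·Var(S) + 2ab·covariance of V and S with a = 4.3, b = -2.7.
= 4.3²·34.2 + (-2.7)²·53 + 2·4.3·(-2.7)·7.8
= 632.358 + 386.37 + (-181.116) = 837.612.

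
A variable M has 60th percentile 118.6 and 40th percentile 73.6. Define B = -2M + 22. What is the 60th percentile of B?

60th percentile of B = -125.2

Since a = -2 < 0 the transformation is decreasing, reversing order: the 60th percentile of B corresponds to the 40th percentile of M.
So P_{60}(B) = a·P_{40}(M) + b = (-2)·73.6 + 22 = -125.2.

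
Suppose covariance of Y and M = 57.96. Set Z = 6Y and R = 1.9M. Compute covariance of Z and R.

covariance of Z and R = 660.744

covariance of Z and R = a·c·covariance of Y and M = 6·1.9·57.96 = 660.744. Additive constants drop out.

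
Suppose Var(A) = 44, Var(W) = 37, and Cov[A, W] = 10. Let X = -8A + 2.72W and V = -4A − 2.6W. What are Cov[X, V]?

By bilinearity, Cov[X, V] = ac·Var(A) + bd·Var(W) + (ad+bc)·Cov[A, W], with a=-8, b=2.72, c=-4, d=-2.6.
ac·Var(A) = (-8)·(-4)·44 = 1408
bd·Var(W) = 2.72·(-2.6)·37 = -261.664
(ad+bc)·Cov[A, W] = (9.92)·10 = 99.2
Cov[X, V] = 1408 + (-261.664) + 99.2 = 1245.536.

Cov[X, V] = 1245.536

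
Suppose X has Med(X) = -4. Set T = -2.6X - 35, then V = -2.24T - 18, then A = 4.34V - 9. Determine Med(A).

Med(T) = (-2.6)·(-4) + (-35) = -24.6.
Med(V) = (-2.24)·(-24.6) + (-18) = 37.104.
Med(A) = 4.34·37.104 + (-9) = 152.03136.

Med(A) = 152.03136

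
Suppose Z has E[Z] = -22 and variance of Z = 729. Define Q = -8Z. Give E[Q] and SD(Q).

E[Q] = 176, SD(Q) = 216

Q = -8Z is linear with a = -8, b = 0.
E[Q] = a·E[Z] + b = (-8)·(-22) = 176.
SD(Z) = √729 = 27.
SD(Q) = |a|·SD(Z) = |-8|·27 = 216.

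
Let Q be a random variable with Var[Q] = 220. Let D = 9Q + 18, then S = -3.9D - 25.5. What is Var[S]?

Var[D] = 9²·220 = 17820.
Var[S] = (-3.9)²·17820 = 271042.2.

Var[S] = 271042.2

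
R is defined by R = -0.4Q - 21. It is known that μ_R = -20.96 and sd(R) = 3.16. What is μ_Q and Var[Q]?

μ_Q = -0.1, Var[Q] = 62.41

From R = -0.4Q - 21: μ_R = a·μ_Q + b, so μ_Q = (μ_R − b)/a = (-20.96 − (-21))/(-0.4) = -0.1.
Var[R] = 3.16² = 9.9856.
Var[R] = a²·Var[Q], so Var[Q] = 9.9856/(-0.4)² = 62.41.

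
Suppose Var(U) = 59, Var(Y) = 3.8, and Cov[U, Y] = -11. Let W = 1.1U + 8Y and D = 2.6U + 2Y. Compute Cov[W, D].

By bilinearity, Cov[W, D] = ac·Var(U) + bd·Var(Y) + (ad+bc)·Cov[U, Y], with a=1.1, b=8, c=2.6, d=2.
ac·Var(U) = 1.1·2.6·59 = 168.74
bd·Var(Y) = 8·2·3.8 = 60.8
(ad+bc)·Cov[U, Y] = (23)·(-11) = -253
Cov[W, D] = 168.74 + 60.8 + (-253) = -23.46.

Cov[W, D] = -23.46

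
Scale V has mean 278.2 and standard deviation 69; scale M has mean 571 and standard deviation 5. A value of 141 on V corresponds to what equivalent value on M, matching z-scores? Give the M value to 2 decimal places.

M = 561.06

z = (141 − 278.2)/69 ≈ -1.9884.
M = 571 + z·5 = 571 + (141 − 278.2)·5/69 ≈ 561.06.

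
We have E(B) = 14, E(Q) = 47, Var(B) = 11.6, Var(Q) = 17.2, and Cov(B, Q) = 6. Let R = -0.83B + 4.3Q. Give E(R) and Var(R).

E(R) = 190.48, Var(R) = 283.19124

E(R) = (-0.83)·E(B) + 4.3·E(Q) = (-0.83)·14 + 4.3·47 = 190.48.
Var(R) = a²·Var(B) + b²·Var(Q) + 2ab·Cov(B, Q) with a = -0.83, b = 4.3.
= (-0.83)²·11.6 + 4.3²·17.2 + 2·(-0.83)·4.3·6
= 7.99124 + 318.028 + (-42.828) = 283.19124.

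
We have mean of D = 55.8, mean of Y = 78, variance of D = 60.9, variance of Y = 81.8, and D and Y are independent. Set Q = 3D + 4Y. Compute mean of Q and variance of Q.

mean of Q = 479.4, variance of Q = 1856.9

mean of Q = 3·mean of D + 4·mean of Y = 3·55.8 + 4·78 = 479.4.
variance of Q = a²·variance of D + b²·variance of Y + 2ab·covariance of D and Y with a = 3, b = 4.
Independence gives covariance of D and Y = 0.
= 3²·60.9 + 4²·81.8 + 2·3·4·0
= 548.1 + 1308.8 + 0 = 1856.9.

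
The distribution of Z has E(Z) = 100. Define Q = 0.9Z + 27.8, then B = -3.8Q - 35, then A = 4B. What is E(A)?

E(Q) = 0.9·100 + 27.8 = 117.8.
E(B) = (-3.8)·117.8 + (-35) = -482.64.
E(A) = 4·(-482.64) = -1930.56.

E(A) = -1930.56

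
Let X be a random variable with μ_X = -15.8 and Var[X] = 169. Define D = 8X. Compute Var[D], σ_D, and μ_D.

Var[D] = 10816, σ_D = 104, μ_D = -126.4

D = 8X is linear with a = 8, b = 0.
Var[D] = a²·Var[X] = 8²·169 = 10816.
σ_X = √169 = 13.
σ_D = |a|·σ_X = |8|·13 = 104.
μ_D = a·μ_X + b = 8·(-15.8) = -126.4.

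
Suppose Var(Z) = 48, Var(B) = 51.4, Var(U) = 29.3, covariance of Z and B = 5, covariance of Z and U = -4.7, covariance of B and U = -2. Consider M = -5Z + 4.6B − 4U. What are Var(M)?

Var(M) = 2412.024

Var(M) = a²·Var(Z) + b²·Var(B) + c²·Var(U) + 2ab·covariance of Z and B + 2ac·covariance of Z and U + 2bc·covariance of B and U, with a = -5, b = 4.6, c = -4.
= 1200 + 1087.624 + 468.8 + (-230) + (-188) + 73.6
= 2412.024.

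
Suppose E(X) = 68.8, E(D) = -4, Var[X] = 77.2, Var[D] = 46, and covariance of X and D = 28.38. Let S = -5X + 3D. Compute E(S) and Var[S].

E(S) = -356, Var[S] = 1492.6

E(S) = (-5)·E(X) + 3·E(D) = (-5)·68.8 + 3·(-4) = -356.
Var[S] = a²·Var[X] + b²·Var[D] + 2ab·covariance of X and D with a = -5, b = 3.
= (-5)²·77.2 + 3²·46 + 2·(-5)·3·28.38
= 1930 + 414 + (-851.4) = 1492.6.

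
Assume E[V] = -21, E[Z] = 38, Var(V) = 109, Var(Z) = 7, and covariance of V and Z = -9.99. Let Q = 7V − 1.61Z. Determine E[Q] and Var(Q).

E[Q] = 7·E[V] + (-1.61)·E[Z] = 7·(-21) + (-1.61)·38 = -208.18.
Var(Q) = a²·Var(V) + b²·Var(Z) + 2ab·covariance of V and Z with a = 7, b = -1.61.
= 7²·109 + (-1.61)²·7 + 2·7·(-1.61)·(-9.99)
= 5341 + 18.1447 + 225.1746 = 5584.3193.

E[Q] = -208.18, Var(Q) = 5584.3193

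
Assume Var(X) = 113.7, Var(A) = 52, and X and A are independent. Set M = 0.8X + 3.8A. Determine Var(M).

Var(M) = a²·Var(X) + b²·Var(A) + 2ab·covariance of X and A with a = 0.8, b = 3.8.
Independence gives covariance of X and A = 0.
= 0.8²·113.7 + 3.8²·52 + 2·0.8·3.8·0
= 72.768 + 750.88 + 0 = 823.648.

Var(M) = 823.648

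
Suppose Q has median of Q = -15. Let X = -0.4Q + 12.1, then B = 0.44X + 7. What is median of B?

median of B = 14.964

median of X = (-0.4)·(-15) + 12.1 = 18.1.
median of B = 0.44·18.1 + 7 = 14.964.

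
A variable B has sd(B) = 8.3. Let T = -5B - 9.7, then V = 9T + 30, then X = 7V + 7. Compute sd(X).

sd(X) = 2614.5

sd(T) = |-5|·8.3 = 41.5.
sd(V) = |9|·41.5 = 373.5.
sd(X) = |7|·373.5 = 2614.5.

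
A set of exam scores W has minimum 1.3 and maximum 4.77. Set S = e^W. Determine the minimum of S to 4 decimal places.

min(S) = 3.6693

e^W is increasing on this domain, so min(S) comes from min(W) = 1.3: min(S) = exp(1.3) ≈ 3.6693.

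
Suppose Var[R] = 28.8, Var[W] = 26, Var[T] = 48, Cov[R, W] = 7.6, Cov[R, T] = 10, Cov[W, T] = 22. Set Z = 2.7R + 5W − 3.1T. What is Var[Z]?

Var[Z] = a²·Var[R] + b²·Var[W] + c²·Var[T] + 2ab·Cov[R, W] + 2ac·Cov[R, T] + 2bc·Cov[W, T], with a = 2.7, b = 5, c = -3.1.
= 209.952 + 650 + 461.28 + 205.2 + (-167.4) + (-682)
= 677.032.

Var[Z] = 677.032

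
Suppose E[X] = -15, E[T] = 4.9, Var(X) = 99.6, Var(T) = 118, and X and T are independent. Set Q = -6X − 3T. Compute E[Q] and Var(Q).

E[Q] = (-6)·E[X] + (-3)·E[T] = (-6)·(-15) + (-3)·4.9 = 75.3.
Var(Q) = a²·Var(X) + b²·Var(T) + 2ab·Cov[X, T] with a = -6, b = -3.
Independence gives Cov[X, T] = 0.
= (-6)²·99.6 + (-3)²·118 + 2·(-6)·(-3)·0
= 3585.6 + 1062 + 0 = 4647.6.

E[Q] = 75.3, Var(Q) = 4647.6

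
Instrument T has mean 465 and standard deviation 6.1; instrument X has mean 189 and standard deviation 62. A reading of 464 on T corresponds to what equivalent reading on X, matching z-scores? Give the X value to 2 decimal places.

z = (464 − 465)/6.1 ≈ -0.1639.
X = 189 + z·62 = 189 + (464 − 465)·62/6.1 ≈ 178.84.

X = 178.84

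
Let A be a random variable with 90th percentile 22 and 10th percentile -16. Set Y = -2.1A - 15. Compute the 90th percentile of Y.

90th percentile of Y = 18.6

Since a = -2.1 < 0 the transformation is decreasing, reversing order: the 90th percentile of Y corresponds to the 10th percentile of A.
So P_{90}(Y) = a·P_{10}(A) + b = (-2.1)·(-16) + (-15) = 18.6.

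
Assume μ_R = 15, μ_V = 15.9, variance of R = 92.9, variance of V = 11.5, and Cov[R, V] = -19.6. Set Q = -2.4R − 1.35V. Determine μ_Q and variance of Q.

μ_Q = -57.465, variance of Q = 429.05475

μ_Q = (-2.4)·μ_R + (-1.35)·μ_V = (-2.4)·15 + (-1.35)·15.9 = -57.465.
variance of Q = a²·variance of R + b²·variance of V + 2ab·Cov[R, V] with a = -2.4, b = -1.35.
= (-2.4)²·92.9 + (-1.35)²·11.5 + 2·(-2.4)·(-1.35)·(-19.6)
= 535.104 + 20.95875 + (-127.008) = 429.05475.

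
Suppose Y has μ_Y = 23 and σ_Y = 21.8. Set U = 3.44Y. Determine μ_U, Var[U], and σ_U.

U = 3.44Y is linear with a = 3.44, b = 0.
μ_U = a·μ_Y + b = 3.44·23 = 79.12.
Var[Y] = 21.8² = 475.24.
Var[U] = a²·Var[Y] = 3.44²·475.24 = 5623.800064.
σ_U = |a|·σ_Y = |3.44|·21.8 = 74.992.

μ_U = 79.12, Var[U] = 5623.800064, σ_U = 74.992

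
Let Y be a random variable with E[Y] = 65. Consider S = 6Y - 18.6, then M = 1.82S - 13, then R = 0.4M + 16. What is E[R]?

E[S] = 6·65 + (-18.6) = 371.4.
E[M] = 1.82·371.4 + (-13) = 662.948.
E[R] = 0.4·662.948 + 16 = 281.1792.

E[R] = 281.1792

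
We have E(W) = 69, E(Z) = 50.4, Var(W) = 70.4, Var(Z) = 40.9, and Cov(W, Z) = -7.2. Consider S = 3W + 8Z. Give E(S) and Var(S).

E(S) = 3·E(W) + 8·E(Z) = 3·69 + 8·50.4 = 610.2.
Var(S) = a²·Var(W) + b²·Var(Z) + 2ab·Cov(W, Z) with a = 3, b = 8.
= 3²·70.4 + 8²·40.9 + 2·3·8·(-7.2)
= 633.6 + 2617.6 + (-345.6) = 2905.6.

E(S) = 610.2, Var(S) = 2905.6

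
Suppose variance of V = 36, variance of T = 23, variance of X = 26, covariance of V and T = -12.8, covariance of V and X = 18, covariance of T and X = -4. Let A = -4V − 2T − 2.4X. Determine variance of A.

variance of A = 920.16

variance of A = a²·variance of V + b²·variance of T + c²·variance of X + 2ab·covariance of V and T + 2ac·covariance of V and X + 2bc·covariance of T and X, with a = -4, b = -2, c = -2.4.
= 576 + 92 + 149.76 + (-204.8) + 345.6 + (-38.4)
= 920.16.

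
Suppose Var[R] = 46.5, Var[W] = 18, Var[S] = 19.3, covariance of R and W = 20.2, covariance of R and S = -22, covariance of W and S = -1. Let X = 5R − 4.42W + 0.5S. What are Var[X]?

Var[X] = 520.5602

Var[X] = a²·Var[R] + b²·Var[W] + c²·Var[S] + 2ab·covariance of R and W + 2ac·covariance of R and S + 2bc·covariance of W and S, with a = 5, b = -4.42, c = 0.5.
= 1162.5 + 351.6552 + 4.825 + (-892.84) + (-110) + 4.42
= 520.5602.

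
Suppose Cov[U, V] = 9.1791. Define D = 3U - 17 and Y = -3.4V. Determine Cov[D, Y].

Cov[D, Y] = a·c·Cov[U, V] = 3·(-3.4)·9.1791 = -93.62682. Additive constants drop out.

Cov[D, Y] = -93.62682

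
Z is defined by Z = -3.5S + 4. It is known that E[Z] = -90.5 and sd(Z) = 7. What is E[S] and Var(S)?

E[S] = 27, Var(S) = 4

From Z = -3.5S + 4: E[Z] = a·E[S] + b, so E[S] = (E[Z] − b)/a = (-90.5 − 4)/(-3.5) = 27.
Var(Z) = 7² = 49.
Var(Z) = a²·Var(S), so Var(S) = 49/(-3.5)² = 4.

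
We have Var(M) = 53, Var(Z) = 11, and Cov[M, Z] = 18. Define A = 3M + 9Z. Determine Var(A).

Var(A) = a²·Var(M) + b²·Var(Z) + 2ab·Cov[M, Z] with a = 3, b = 9.
= 3²·53 + 9²·11 + 2·3·9·18
= 477 + 891 + 972 = 2340.

Var(A) = 2340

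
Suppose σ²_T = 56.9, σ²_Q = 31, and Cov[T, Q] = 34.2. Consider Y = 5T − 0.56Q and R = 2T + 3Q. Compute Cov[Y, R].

By bilinearity, Cov[Y, R] = ac·σ²_T + bd·σ²_Q + (ad+bc)·Cov[T, Q], with a=5, b=-0.56, c=2, d=3.
ac·σ²_T = 5·2·56.9 = 569
bd·σ²_Q = (-0.56)·3·31 = -52.08
(ad+bc)·Cov[T, Q] = (13.88)·34.2 = 474.696
Cov[Y, R] = 569 + (-52.08) + 474.696 = 991.616.

Cov[Y, R] = 991.616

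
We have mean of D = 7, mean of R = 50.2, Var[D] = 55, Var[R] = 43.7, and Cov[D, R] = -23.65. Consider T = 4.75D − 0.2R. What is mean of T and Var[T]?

mean of T = 23.21, Var[T] = 1287.6205

mean of T = 4.75·mean of D + (-0.2)·mean of R = 4.75·7 + (-0.2)·50.2 = 23.21.
Var[T] = a²·Var[D] + b²·Var[R] + 2ab·Cov[D, R] with a = 4.75, b = -0.2.
= 4.75²·55 + (-0.2)²·43.7 + 2·4.75·(-0.2)·(-23.65)
= 1240.9375 + 1.748 + 44.935 = 1287.6205.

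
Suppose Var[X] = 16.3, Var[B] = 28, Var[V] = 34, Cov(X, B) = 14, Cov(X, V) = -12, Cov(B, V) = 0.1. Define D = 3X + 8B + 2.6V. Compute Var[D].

Var[D] = a²·Var[X] + b²·Var[B] + c²·Var[V] + 2ab·Cov(X, B) + 2ac·Cov(X, V) + 2bc·Cov(B, V), with a = 3, b = 8, c = 2.6.
= 146.7 + 1792 + 229.84 + 672 + (-187.2) + 4.16
= 2657.5.

Var[D] = 2657.5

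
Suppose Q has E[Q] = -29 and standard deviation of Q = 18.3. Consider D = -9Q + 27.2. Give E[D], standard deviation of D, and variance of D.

D = -9Q + 27.2 is linear with a = -9, b = 27.2.
E[D] = a·E[Q] + b = (-9)·(-29) + 27.2 = 288.2.
standard deviation of D = |a|·standard deviation of Q = |-9|·18.3 = 164.7.
variance of Q = 18.3² = 334.89.
variance of D = a²·variance of Q = (-9)²·334.89 = 27126.09 (the additive constant 27.2 does not affect variance).

E[D] = 288.2, standard deviation of D = 164.7, variance of D = 27126.09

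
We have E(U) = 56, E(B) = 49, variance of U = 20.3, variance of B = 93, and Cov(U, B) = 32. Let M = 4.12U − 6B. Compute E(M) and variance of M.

E(M) = 4.12·E(U) + (-6)·E(B) = 4.12·56 + (-6)·49 = -63.28.
variance of M = a²·variance of U + b²·variance of B + 2ab·Cov(U, B) with a = 4.12, b = -6.
= 4.12²·20.3 + (-6)²·93 + 2·4.12·(-6)·32
= 344.58032 + 3348 + (-1582.08) = 2110.50032.

E(M) = -63.28, variance of M = 2110.50032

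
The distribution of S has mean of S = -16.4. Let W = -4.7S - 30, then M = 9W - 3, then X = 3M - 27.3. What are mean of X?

mean of W = (-4.7)·(-16.4) + (-30) = 47.08.
mean of M = 9·47.08 + (-3) = 420.72.
mean of X = 3·420.72 + (-27.3) = 1234.86.

mean of X = 1234.86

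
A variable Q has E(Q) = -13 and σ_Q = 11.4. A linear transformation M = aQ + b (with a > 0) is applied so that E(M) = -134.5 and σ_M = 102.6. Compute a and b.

a = 9, b = -17.5

σ_M = a·σ_Q (a > 0), so a = 102.6/11.4 = 9.
E(M) = a·E(Q) + b, so b = -134.5 − 9·(-13) = -17.5.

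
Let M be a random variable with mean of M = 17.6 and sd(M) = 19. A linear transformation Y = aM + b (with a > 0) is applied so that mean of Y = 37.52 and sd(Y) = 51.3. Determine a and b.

sd(Y) = a·sd(M) (a > 0), so a = 51.3/19 = 2.7.
mean of Y = a·mean of M + b, so b = 37.52 − 2.7·17.6 = -10.

a = 2.7, b = -10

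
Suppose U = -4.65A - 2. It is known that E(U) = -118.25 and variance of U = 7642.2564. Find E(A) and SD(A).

From U = -4.65A - 2: E(U) = a·E(A) + b, so E(A) = (E(U) − b)/a = (-118.25 − (-2))/(-4.65) = 25.
SD(U) = √7642.2564 = 87.42.
SD(U) = |a|·SD(A), so SD(A) = 87.42/|-4.65| = 18.8.

E(A) = 25, SD(A) = 18.8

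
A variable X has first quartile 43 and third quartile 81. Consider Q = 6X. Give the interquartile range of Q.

IQR of X = Q3 − Q1 = 81 − 43 = 38.
Under Q = aX + b, IQR(Q) = |a|·IQR(X) = |6|·38 = 228 (shifts cancel; spread scales by |a|).

IQR(Q) = 228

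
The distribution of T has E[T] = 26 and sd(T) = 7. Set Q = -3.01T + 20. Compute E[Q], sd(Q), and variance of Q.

E[Q] = -58.26, sd(Q) = 21.07, variance of Q = 443.9449

Q = -3.01T + 20 is linear with a = -3.01, b = 20.
E[Q] = a·E[T] + b = (-3.01)·26 + 20 = -58.26.
sd(Q) = |a|·sd(T) = |-3.01|·7 = 21.07.
variance of T = 7² = 49.
variance of Q = a²·variance of T = (-3.01)²·49 = 443.9449 (the additive constant 20 does not affect variance).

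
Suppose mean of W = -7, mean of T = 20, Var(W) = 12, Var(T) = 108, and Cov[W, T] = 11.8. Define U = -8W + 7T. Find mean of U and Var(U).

mean of U = 196, Var(U) = 4738.4

mean of U = (-8)·mean of W + 7·mean of T = (-8)·(-7) + 7·20 = 196.
Var(U) = a²·Var(W) + b²·Var(T) + 2ab·Cov[W, T] with a = -8, b = 7.
= (-8)²·12 + 7²·108 + 2·(-8)·7·11.8
= 768 + 5292 + (-1321.6) = 4738.4.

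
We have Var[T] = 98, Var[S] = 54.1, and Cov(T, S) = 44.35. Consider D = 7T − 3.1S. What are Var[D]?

Var[D] = 3397.111

Var[D] = a²·Var[T] + b²·Var[S] + 2ab·Cov(T, S) with a = 7, b = -3.1.
= 7²·98 + (-3.1)²·54.1 + 2·7·(-3.1)·44.35
= 4802 + 519.901 + (-1924.79) = 3397.111.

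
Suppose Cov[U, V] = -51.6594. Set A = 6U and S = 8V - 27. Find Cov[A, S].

Cov[A, S] = a·c·Cov[U, V] = 6·8·(-51.6594) = -2479.6512. Additive constants drop out.

Cov[A, S] = -2479.6512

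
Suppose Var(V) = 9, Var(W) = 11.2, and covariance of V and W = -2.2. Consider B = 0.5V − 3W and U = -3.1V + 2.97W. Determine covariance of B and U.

covariance of B and U = -137.469

By bilinearity, covariance of B and U = ac·Var(V) + bd·Var(W) + (ad+bc)·covariance of V and W, with a=0.5, b=-3, c=-3.1, d=2.97.
ac·Var(V) = 0.5·(-3.1)·9 = -13.95
bd·Var(W) = (-3)·2.97·11.2 = -99.792
(ad+bc)·covariance of V and W = (10.785)·(-2.2) = -23.727
covariance of B and U = -13.95 + (-99.792) + (-23.727) = -137.469.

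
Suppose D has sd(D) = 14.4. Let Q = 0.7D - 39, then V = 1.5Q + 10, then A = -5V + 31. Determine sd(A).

sd(Q) = |0.7|·14.4 = 10.08.
sd(V) = |1.5|·10.08 = 15.12.
sd(A) = |-5|·15.12 = 75.6.

sd(A) = 75.6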